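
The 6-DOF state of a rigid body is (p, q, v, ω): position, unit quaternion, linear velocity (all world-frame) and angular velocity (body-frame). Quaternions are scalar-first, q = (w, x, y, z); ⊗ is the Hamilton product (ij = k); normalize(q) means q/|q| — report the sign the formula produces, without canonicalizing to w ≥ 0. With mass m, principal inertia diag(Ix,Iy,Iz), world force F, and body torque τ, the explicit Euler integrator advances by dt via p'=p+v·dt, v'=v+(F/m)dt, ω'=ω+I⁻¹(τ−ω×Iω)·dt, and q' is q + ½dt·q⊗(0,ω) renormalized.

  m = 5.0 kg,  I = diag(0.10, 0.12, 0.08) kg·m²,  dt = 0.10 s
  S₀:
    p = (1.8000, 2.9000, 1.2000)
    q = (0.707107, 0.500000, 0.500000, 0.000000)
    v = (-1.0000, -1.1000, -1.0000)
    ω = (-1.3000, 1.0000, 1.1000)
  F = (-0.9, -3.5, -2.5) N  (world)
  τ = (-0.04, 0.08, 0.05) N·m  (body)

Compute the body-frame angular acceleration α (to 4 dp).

α = (0.0400, 0.9050, 0.9500)

gyro term ω×Iω = (-0.0440, -0.0286, -0.0260)
angular accel α = (0.0400, 0.9050, 0.9500)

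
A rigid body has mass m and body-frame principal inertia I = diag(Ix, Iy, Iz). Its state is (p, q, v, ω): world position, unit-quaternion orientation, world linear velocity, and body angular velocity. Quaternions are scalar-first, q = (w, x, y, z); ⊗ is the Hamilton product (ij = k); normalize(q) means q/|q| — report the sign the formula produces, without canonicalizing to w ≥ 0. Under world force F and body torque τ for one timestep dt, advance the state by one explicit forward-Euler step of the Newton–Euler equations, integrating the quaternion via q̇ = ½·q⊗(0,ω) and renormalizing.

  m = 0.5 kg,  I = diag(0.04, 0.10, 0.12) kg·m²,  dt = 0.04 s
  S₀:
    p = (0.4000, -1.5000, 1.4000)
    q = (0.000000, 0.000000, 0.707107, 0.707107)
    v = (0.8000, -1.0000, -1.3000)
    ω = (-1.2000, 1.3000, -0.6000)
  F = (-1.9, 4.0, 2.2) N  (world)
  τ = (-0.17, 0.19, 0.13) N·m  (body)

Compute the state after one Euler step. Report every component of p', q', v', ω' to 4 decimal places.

precession coupling ω×(Iω) = (-0.0156, -0.0576, -0.0936)
α = I⁻¹(τ − ω×Iω) = (-3.8600, 2.4760, 1.8633)
new body rate ω' = (-1.3544, 1.3990, -0.5255)
Hamilton product q⊗(0,ω) = (-0.4949749, -1.3435033, -0.8485284, 0.8485284)
q' = normalize(q + ½dt·q⊗(0,ω)) = (-0.0099, -0.0269, 0.6897, 0.7236)
p' = p + v·dt = (0.4320, -1.5400, 1.3480)
new velocity v' = (0.6480, -0.6800, -1.1240)

p' = (0.4320, -1.5400, 1.3480)
q' = (-0.0099, -0.0269, 0.6897, 0.7236)
v' = (0.6480, -0.6800, -1.1240)
ω' = (-1.3544, 1.3990, -0.5255)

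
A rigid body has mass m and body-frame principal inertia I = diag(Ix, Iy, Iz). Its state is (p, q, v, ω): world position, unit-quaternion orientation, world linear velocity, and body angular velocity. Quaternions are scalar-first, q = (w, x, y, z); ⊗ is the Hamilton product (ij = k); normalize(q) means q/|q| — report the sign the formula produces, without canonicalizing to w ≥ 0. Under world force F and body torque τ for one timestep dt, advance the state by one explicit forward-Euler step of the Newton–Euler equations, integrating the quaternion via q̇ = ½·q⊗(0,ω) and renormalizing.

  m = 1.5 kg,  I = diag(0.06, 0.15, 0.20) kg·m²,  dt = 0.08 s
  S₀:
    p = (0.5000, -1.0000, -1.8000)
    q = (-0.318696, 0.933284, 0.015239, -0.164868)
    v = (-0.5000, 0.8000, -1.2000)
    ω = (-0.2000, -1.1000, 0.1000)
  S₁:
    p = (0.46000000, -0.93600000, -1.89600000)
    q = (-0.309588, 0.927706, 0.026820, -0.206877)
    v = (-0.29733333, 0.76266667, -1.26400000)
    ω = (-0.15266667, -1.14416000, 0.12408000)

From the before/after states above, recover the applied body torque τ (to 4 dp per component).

τ = (0.0300, -0.0800, 0.0800)

rate change Δω = (0.04733333, -0.04416000, 0.02408000)
applied torque τ = (0.0300, -0.0800, 0.0800)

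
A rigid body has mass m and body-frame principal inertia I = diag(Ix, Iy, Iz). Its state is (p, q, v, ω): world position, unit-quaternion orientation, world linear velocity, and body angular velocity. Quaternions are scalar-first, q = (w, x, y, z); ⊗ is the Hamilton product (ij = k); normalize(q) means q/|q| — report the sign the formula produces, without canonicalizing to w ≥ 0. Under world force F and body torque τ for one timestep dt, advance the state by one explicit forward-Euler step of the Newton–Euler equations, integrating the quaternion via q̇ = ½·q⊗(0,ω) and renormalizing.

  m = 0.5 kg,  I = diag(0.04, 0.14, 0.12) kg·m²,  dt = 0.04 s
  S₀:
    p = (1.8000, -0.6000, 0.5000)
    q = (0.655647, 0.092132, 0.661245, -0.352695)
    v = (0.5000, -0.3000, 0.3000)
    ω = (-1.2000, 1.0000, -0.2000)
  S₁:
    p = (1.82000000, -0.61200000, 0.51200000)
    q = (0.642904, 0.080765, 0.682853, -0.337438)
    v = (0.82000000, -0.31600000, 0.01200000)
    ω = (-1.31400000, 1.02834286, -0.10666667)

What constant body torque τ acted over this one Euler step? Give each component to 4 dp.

τ = (-0.1100, 0.0800, 0.1600)

Δω = ω₁−ω₀ = (-0.11400000, 0.02834286, 0.09333333)
I·α + gyro = (-0.1100, 0.0800, 0.1600)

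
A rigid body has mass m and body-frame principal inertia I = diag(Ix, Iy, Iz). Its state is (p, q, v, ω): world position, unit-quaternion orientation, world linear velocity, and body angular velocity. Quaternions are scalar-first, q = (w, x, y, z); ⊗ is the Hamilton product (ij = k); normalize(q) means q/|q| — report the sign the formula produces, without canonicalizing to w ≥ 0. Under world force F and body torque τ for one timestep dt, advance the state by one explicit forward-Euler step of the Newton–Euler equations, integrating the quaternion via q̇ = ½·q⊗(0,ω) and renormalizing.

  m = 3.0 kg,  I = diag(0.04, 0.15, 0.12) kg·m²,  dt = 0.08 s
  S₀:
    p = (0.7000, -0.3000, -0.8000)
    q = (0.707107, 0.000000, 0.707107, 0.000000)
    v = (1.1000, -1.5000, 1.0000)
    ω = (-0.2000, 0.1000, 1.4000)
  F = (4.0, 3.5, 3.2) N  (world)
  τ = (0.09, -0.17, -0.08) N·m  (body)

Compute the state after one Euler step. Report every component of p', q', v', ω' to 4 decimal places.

p' = (0.7880, -0.4200, -0.7200)
q' = (0.7031, 0.0339, 0.7088, 0.0452)
v' = (1.2067, -1.4067, 1.0853)
ω' = (-0.0116, -0.0026, 1.3481)

gyro term ω×Iω = (-0.0042, 0.0224, -0.0022)
α = I⁻¹(τ − ω×Iω) = (2.3550, -1.2827, -0.6483)
new body rate ω' = (-0.0116, -0.0026, 1.3481)
2q̇ = q⊗(0,ω) = (-0.0707107, 0.8485284, 0.0707107, 1.1313712)
q + ½dt·q⊗(0,ω), renormalized = (0.7031, 0.0339, 0.7088, 0.0452)
a = F/m = (1.3333, 1.1667, 1.0667)
new position p' = (0.7880, -0.4200, -0.7200)
v + (F/m)dt = (1.2067, -1.4067, 1.0853)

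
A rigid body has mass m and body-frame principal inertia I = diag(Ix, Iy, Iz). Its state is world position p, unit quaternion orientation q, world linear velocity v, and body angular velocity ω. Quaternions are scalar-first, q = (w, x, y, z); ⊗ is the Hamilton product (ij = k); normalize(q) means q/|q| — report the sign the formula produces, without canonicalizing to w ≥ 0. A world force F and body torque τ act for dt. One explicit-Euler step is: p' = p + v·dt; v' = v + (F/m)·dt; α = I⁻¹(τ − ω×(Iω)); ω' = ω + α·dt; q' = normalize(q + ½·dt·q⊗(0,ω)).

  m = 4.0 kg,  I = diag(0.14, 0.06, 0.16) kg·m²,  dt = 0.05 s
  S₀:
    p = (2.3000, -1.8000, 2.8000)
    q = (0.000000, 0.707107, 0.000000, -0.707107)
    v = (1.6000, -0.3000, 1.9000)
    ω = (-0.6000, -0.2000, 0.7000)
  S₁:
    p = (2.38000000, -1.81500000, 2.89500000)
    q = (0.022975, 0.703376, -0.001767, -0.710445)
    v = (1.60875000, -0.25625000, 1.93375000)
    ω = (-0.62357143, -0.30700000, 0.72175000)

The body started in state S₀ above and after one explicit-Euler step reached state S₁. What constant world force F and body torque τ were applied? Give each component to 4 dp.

F = (0.7000, 3.5000, 2.7000)
τ = (-0.0800, -0.1200, 0.0600)

v₁ − v₀ = (0.00875000, 0.04375000, 0.03375000)
F = m·Δv/dt = (0.7000, 3.5000, 2.7000)
ω₁ − ω₀ = (-0.02357143, -0.10700000, 0.02175000)
precession coupling = (-0.0140, 0.0084, -0.0096)
applied torque τ = (-0.0800, -0.1200, 0.0600)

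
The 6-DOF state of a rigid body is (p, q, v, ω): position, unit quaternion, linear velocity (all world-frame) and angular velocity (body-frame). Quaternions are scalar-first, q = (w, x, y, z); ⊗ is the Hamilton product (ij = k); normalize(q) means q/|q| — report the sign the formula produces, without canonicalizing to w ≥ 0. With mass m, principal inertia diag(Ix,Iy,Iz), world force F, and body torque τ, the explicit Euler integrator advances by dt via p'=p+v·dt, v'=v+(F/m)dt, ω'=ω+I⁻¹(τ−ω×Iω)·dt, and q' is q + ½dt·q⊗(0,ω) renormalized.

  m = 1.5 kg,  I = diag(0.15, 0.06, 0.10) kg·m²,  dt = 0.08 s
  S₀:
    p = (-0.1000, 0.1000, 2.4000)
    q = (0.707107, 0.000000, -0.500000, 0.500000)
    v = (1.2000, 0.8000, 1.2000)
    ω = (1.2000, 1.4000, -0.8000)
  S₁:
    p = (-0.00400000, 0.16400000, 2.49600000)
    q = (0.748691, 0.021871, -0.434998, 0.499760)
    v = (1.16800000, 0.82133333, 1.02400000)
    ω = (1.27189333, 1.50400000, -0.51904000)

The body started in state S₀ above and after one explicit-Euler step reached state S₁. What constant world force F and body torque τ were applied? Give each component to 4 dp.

F = (-0.6000, 0.4000, -3.3000)
τ = (0.0900, 0.0300, 0.2000)

v₁ − v₀ = (-0.03200000, 0.02133333, -0.17600000)
m·(v₁−v₀)/dt = (-0.6000, 0.4000, -3.3000)
ω₁ − ω₀ = (0.07189333, 0.10400000, 0.28096000)
applied torque τ = (0.0900, 0.0300, 0.2000)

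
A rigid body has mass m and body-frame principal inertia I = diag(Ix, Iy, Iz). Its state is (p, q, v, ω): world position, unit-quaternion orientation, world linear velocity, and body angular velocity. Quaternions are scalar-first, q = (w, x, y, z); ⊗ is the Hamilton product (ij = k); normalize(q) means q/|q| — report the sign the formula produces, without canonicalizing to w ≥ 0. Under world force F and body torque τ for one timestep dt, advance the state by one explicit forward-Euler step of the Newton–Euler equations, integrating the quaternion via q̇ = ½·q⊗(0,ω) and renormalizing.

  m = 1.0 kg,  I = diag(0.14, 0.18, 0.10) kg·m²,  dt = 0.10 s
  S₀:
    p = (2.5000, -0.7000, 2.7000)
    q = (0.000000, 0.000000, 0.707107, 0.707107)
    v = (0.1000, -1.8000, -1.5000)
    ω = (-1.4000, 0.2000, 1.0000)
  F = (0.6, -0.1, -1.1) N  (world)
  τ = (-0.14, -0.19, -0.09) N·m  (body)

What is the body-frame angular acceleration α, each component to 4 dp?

ω×(Iω) gyroscopic = (-0.0160, -0.0560, -0.0112)
α = I⁻¹(τ − ω×Iω) = (-0.8857, -0.7444, -0.7880)

α = (-0.8857, -0.7444, -0.7880)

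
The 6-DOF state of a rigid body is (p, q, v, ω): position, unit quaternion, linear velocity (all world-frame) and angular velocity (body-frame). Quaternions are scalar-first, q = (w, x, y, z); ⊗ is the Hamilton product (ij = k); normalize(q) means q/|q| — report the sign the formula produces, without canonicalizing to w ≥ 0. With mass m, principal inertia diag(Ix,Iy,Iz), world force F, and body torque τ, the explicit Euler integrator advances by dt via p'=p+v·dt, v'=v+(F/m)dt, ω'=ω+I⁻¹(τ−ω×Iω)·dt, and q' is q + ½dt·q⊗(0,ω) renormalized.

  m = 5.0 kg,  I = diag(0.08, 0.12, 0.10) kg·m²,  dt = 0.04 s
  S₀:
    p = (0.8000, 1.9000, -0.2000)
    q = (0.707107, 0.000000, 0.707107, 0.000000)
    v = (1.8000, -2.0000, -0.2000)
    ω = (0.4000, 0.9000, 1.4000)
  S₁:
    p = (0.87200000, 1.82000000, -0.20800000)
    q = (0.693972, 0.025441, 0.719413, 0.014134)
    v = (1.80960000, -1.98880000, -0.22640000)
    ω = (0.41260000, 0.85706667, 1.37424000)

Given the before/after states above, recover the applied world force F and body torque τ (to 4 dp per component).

rate change Δω = (0.01260000, -0.04293333, -0.02576000)
ω₀×(Iω₀) = (-0.0252, -0.0112, 0.0144)
applied torque τ = (0.0000, -0.1400, -0.0500)
velocity change Δv = (0.00960000, 0.01120000, -0.02640000)
applied force F = (1.2000, 1.4000, -3.3000)

F = (1.2000, 1.4000, -3.3000)
τ = (0.0000, -0.1400, -0.0500)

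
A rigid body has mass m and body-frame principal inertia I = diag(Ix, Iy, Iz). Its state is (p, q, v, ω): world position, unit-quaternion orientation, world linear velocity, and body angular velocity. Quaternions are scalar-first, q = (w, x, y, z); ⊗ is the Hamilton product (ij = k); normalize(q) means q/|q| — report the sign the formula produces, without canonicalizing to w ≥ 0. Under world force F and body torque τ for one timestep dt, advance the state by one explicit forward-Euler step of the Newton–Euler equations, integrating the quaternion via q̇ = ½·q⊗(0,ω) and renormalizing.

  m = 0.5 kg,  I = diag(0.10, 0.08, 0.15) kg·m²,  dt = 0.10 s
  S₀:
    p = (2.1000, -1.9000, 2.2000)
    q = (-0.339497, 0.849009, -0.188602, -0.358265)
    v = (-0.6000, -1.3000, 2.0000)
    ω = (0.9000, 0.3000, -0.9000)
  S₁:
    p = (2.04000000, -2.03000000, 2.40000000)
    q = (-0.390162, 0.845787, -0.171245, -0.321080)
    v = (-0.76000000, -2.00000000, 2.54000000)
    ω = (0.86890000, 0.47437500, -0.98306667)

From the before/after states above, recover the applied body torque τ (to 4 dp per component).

τ = (-0.0500, 0.1800, -0.1300)

rate change Δω = (-0.03110000, 0.17437500, -0.08306667)
I·α + gyro = (-0.0500, 0.1800, -0.1300)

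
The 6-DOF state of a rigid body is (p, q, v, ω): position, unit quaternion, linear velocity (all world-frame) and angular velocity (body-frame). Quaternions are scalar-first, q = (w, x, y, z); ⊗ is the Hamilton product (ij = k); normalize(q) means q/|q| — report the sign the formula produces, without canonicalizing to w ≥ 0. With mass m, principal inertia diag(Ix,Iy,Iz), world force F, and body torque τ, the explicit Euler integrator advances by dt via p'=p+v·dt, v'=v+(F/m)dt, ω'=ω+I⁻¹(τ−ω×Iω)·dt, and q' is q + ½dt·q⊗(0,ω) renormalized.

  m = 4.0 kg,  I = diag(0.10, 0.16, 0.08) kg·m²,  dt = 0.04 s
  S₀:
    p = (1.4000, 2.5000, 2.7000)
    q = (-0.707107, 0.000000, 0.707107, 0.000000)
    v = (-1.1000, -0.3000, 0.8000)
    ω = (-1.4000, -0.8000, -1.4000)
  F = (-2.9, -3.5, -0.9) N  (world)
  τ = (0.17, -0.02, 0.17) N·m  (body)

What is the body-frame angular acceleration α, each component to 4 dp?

gyro term ω×Iω = (-0.0896, 0.0392, 0.0672)
(τ − ω×Iω)/I = (2.5960, -0.3700, 1.2850)

α = (2.5960, -0.3700, 1.2850)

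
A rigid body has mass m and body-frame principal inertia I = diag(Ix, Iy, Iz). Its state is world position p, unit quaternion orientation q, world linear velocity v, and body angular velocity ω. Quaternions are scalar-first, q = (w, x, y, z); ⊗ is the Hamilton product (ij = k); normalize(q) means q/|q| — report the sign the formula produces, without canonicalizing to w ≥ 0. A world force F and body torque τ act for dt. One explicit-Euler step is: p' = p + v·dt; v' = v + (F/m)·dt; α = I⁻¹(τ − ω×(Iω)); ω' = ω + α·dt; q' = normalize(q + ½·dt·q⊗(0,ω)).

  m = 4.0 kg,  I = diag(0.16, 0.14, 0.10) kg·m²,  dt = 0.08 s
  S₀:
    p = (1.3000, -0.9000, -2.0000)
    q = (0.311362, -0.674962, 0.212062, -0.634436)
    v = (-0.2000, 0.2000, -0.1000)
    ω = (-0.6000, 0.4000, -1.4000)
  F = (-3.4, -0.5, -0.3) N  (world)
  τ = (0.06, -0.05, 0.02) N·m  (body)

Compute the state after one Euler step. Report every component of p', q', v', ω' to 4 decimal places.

p' = (1.2840, -0.8840, -2.0080)
q' = (0.2557, -0.6828, 0.1941, -0.6563)
v' = (-0.2680, 0.1900, -0.1060)
ω' = (-0.5812, 0.3426, -1.3878)

linear accel F/m = (-0.8500, -0.1250, -0.0750)
p + v·dt = (1.2840, -0.8840, -2.0080)
v + (F/m)dt = (-0.2680, 0.1900, -0.1060)
(τ − ω×Iω)/I = (0.2350, -0.7171, 0.1520)
ω' = ω + α·dt = (-0.5812, 0.3426, -1.3878)
2q̇ = q⊗(0,ω) = (-1.3780124, -0.2299296, -0.4397404, -0.5786544)
q + ½dt·q⊗(0,ω), renormalized = (0.2557, -0.6828, 0.1941, -0.6563)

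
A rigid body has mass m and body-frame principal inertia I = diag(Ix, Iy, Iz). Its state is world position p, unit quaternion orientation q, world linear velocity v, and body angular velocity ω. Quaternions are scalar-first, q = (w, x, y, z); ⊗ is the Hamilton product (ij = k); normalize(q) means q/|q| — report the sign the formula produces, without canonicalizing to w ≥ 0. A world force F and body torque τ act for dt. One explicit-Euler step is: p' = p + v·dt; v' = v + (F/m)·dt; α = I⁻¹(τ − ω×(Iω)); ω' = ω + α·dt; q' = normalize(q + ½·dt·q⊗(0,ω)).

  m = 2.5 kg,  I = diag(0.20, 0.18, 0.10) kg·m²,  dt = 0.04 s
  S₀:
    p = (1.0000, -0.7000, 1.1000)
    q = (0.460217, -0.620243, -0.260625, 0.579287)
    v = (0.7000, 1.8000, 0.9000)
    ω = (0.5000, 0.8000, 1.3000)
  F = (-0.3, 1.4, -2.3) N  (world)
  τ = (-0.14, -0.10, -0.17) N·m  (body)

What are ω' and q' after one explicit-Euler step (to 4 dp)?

ω' = (0.4886, 0.7633, 1.2352)
q' = (0.4553, -0.6314, -0.2312, 0.5836)

angular accel α = (-0.2840, -0.9167, -1.6200)
ω + α·dt = (0.4886, 0.7633, 1.2352)
Hamilton product q⊗(0,ω) = (-0.2344516, -0.5721336, 1.4641330, 0.2324002)
q + ½dt·q⊗(0,ω), renormalized = (0.4553, -0.6314, -0.2312, 0.5836)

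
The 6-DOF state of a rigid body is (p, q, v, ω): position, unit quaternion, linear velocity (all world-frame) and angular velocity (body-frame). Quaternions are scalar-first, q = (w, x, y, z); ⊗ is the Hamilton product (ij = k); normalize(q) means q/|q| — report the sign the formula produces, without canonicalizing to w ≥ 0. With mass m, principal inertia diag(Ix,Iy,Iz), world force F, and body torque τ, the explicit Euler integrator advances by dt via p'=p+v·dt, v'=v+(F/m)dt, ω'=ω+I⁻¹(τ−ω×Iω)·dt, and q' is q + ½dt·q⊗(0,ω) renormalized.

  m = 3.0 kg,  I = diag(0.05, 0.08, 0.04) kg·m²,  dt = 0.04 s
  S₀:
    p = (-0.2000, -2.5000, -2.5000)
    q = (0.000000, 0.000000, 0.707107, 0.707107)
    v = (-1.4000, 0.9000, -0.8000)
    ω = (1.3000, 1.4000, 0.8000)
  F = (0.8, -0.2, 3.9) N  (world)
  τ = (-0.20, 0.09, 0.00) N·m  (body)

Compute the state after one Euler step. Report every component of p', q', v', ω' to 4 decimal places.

angular accel α = (-3.1040, 0.9950, -1.3650)
ω' = ω + α·dt = (1.1758, 1.4398, 0.7454)
Hamilton product q⊗(0,ω) = (-1.5556354, -0.4242642, 0.9192391, -0.9192391)
updated quaternion q' = (-0.0311, -0.0085, 0.7249, 0.6881)
new position p' = (-0.2560, -2.4640, -2.5320)
v' = v + a·dt = (-1.3893, 0.8973, -0.7480)

p' = (-0.2560, -2.4640, -2.5320)
q' = (-0.0311, -0.0085, 0.7249, 0.6881)
v' = (-1.3893, 0.8973, -0.7480)
ω' = (1.1758, 1.4398, 0.7454)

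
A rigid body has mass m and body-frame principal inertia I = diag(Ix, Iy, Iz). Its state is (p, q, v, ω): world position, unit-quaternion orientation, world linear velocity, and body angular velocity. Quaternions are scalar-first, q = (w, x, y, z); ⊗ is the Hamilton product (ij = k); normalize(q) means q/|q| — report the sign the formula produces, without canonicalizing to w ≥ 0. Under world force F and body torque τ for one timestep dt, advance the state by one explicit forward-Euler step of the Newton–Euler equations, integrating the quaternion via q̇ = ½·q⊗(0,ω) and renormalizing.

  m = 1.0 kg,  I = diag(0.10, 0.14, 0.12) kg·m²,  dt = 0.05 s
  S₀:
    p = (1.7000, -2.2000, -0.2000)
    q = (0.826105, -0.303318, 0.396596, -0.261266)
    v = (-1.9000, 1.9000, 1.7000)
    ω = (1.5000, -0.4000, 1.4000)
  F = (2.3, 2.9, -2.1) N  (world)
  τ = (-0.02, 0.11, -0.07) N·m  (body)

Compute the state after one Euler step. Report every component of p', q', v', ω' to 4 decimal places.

p' = (1.6050, -2.1050, -0.1150)
q' = (0.8494, -0.2607, 0.3886, -0.2439)
v' = (-1.7850, 2.0450, 1.5950)
ω' = (1.4844, -0.3457, 1.3808)

ω×(Iω) gyroscopic = (0.0112, -0.0420, -0.0240)
(τ − ω×Iω)/I = (-0.3120, 1.0857, -0.3833)
ω' = ω + α·dt = (1.4844, -0.3457, 1.3808)
2q̇ = q⊗(0,ω) = (0.9793878, 1.6898855, -0.2976958, 0.6829802)
q' = normalize(q + ½dt·q⊗(0,ω)) = (0.8494, -0.2607, 0.3886, -0.2439)
linear accel F/m = (2.3000, 2.9000, -2.1000)
p + v·dt = (1.6050, -2.1050, -0.1150)
new velocity v' = (-1.7850, 2.0450, 1.5950)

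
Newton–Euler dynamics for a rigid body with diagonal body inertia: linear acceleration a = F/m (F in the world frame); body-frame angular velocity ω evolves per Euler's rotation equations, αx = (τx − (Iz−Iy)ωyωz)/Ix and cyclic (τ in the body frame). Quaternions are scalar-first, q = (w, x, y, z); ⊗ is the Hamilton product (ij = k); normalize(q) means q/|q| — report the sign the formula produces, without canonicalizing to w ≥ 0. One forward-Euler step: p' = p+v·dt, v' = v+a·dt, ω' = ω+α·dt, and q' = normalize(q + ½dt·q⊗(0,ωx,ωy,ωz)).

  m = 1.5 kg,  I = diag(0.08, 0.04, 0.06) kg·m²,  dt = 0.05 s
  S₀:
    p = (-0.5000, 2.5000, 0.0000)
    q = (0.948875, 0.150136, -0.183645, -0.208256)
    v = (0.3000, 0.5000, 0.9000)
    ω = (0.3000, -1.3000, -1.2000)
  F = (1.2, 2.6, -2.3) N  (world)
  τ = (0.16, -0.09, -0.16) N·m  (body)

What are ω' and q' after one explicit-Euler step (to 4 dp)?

ω' = (0.3805, -1.4035, -1.3463)
q' = (0.9346, 0.1558, -0.2113, -0.2400)

precession coupling ω×(Iω) = (0.0312, -0.0072, 0.0156)
(τ − ω×Iω)/I = (1.6100, -2.0700, -2.9267)
ω' = ω + α·dt = (0.3805, -1.4035, -1.3463)
2q̇ = q⊗(0,ω) = (-0.5336865, 0.2343037, -1.1158511, -1.2787333)
q + ½dt·q⊗(0,ω), renormalized = (0.9346, 0.1558, -0.2113, -0.2400)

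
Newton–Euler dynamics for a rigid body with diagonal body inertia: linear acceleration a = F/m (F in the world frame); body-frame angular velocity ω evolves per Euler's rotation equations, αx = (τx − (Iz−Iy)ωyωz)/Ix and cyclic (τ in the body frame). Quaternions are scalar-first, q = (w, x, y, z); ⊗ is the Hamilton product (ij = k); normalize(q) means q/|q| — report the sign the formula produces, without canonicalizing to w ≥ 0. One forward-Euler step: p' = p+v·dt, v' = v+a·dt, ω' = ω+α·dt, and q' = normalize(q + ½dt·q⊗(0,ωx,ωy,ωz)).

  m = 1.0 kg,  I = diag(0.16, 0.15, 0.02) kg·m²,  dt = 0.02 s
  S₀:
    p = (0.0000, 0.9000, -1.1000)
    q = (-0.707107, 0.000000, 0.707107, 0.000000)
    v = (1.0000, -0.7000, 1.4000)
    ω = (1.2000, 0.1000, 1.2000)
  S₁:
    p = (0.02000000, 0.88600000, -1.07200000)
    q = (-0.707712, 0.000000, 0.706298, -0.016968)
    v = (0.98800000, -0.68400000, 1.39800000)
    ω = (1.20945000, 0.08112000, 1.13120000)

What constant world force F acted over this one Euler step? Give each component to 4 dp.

F = (-0.6000, 0.8000, -0.1000)

Δv = v₁−v₀ = (-0.01200000, 0.01600000, -0.00200000)
applied force F = (-0.6000, 0.8000, -0.1000)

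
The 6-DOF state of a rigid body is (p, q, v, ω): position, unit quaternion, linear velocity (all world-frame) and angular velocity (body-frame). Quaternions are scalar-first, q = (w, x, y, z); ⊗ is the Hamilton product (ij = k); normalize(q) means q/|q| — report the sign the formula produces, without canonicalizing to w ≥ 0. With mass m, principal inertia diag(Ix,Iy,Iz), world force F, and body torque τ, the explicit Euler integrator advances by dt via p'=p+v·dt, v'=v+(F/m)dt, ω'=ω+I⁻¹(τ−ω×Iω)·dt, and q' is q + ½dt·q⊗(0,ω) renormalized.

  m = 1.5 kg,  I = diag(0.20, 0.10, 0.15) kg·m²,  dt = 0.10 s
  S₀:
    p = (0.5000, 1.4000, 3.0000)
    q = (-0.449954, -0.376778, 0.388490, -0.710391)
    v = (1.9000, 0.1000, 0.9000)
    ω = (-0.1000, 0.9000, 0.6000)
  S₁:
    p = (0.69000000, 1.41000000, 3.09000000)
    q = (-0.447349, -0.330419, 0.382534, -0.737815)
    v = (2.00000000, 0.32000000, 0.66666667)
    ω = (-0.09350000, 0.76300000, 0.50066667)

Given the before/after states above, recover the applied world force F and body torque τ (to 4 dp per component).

v₁ − v₀ = (0.10000000, 0.22000000, -0.23333333)
applied force F = (1.5000, 3.3000, -3.5000)
rate change Δω = (0.00650000, -0.13700000, -0.09933333)
ω₀×(Iω₀) = (0.0270, -0.0030, 0.0090)
τ = I·(Δω/dt) + ω₀×(Iω₀) = (0.0400, -0.1400, -0.1400)

F = (1.5000, 3.3000, -3.5000)
τ = (0.0400, -0.1400, -0.1400)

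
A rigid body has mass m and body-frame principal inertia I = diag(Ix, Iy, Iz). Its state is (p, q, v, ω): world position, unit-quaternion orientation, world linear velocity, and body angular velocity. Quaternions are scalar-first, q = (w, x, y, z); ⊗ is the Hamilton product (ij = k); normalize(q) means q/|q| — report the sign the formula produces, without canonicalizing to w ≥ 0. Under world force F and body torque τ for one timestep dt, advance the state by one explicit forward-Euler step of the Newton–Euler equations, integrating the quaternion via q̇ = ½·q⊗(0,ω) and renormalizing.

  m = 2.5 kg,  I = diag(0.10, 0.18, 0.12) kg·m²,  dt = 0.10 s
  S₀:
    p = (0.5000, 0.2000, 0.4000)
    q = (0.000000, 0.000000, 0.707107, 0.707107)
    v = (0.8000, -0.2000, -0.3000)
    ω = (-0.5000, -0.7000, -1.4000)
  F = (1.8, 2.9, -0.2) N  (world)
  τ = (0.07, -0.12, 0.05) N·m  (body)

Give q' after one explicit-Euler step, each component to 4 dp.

q⊗(0,ω) = (1.4849247, -0.4949749, -0.3535535, 0.3535535)
q' = normalize(q + ½dt·q⊗(0,ω)) = (0.0740, -0.0247, 0.6871, 0.7224)

q' = (0.0740, -0.0247, 0.6871, 0.7224)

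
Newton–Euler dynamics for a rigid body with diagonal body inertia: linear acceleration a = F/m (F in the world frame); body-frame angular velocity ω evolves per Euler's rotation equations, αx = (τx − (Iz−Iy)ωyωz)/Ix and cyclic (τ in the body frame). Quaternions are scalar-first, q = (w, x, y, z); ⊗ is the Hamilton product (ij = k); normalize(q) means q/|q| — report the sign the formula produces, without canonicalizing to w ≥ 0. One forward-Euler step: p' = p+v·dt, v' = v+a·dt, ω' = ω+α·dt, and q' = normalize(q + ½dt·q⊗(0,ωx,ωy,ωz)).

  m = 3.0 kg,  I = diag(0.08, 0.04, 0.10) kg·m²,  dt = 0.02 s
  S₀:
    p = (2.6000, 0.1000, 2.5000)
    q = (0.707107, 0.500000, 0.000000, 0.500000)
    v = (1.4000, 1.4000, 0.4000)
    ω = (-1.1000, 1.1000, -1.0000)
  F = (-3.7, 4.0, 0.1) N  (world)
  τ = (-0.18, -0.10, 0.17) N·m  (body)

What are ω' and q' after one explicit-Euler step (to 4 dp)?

α = I⁻¹(τ − ω×Iω) = (-1.4250, -1.9500, 1.2160)
new body rate ω' = (-1.1285, 1.0610, -0.9757)
q⊗(0,ω) = (1.0500000, -1.3278177, 0.7278177, -0.1571070)
q + ½dt·q⊗(0,ω), renormalized = (0.7175, 0.4866, 0.0073, 0.4983)

ω' = (-1.1285, 1.0610, -0.9757)
q' = (0.7175, 0.4866, 0.0073, 0.4983)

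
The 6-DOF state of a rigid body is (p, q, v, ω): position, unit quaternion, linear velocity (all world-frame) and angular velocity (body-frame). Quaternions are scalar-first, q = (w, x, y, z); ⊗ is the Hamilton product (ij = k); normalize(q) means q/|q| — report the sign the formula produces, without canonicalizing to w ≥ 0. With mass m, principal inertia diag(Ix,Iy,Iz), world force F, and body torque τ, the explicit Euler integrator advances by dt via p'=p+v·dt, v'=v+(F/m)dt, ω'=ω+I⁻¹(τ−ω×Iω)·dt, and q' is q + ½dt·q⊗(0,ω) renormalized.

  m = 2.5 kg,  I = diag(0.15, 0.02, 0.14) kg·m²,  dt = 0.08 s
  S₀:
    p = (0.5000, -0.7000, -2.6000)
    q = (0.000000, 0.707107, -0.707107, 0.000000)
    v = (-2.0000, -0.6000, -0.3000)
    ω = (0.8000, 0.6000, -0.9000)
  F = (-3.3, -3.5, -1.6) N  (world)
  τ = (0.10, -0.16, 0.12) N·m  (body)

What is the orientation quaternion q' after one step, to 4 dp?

2q̇ = q⊗(0,ω) = (-0.1414214, 0.6363963, 0.6363963, 0.9899498)
q + ½dt·q⊗(0,ω), renormalized = (-0.0056, 0.7315, -0.6807, 0.0395)

q' = (-0.0056, 0.7315, -0.6807, 0.0395)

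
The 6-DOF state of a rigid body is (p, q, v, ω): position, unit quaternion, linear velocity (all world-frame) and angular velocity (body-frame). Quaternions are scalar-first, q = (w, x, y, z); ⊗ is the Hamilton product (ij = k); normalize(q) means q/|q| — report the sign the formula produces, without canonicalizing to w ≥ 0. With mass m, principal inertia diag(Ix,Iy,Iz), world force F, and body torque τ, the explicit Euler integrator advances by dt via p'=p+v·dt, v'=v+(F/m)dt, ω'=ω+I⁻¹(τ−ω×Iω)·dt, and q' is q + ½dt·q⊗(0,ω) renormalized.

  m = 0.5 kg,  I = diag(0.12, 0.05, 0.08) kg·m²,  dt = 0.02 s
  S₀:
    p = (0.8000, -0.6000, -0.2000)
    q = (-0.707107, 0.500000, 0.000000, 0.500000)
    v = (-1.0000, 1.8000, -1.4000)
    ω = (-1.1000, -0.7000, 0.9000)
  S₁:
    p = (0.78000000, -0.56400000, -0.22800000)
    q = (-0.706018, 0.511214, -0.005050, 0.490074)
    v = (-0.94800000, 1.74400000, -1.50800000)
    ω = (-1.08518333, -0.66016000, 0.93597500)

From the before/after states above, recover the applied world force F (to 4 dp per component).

velocity change Δv = (0.05200000, -0.05600000, -0.10800000)
F = m·Δv/dt = (1.3000, -1.4000, -2.7000)

F = (1.3000, -1.4000, -2.7000)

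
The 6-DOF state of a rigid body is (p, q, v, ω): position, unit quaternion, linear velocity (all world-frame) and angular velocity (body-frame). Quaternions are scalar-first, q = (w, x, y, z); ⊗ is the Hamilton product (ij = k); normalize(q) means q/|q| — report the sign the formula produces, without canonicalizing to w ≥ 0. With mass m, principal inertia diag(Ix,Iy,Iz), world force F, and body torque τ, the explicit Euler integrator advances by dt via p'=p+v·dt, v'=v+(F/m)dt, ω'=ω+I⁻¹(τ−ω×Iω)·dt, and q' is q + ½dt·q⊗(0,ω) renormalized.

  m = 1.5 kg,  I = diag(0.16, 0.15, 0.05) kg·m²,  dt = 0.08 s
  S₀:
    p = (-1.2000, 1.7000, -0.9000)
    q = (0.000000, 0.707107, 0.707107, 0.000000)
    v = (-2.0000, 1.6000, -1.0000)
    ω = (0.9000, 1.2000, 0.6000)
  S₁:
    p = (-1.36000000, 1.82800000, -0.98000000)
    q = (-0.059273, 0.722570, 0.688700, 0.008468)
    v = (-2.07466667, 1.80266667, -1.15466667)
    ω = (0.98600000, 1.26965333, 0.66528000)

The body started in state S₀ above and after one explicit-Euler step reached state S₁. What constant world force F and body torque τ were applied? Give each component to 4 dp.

velocity change Δv = (-0.07466667, 0.20266667, -0.15466667)
applied force F = (-1.4000, 3.8000, -2.9000)
rate change Δω = (0.08600000, 0.06965333, 0.06528000)
ω₀×(Iω₀) = (-0.0720, 0.0594, -0.0108)
applied torque τ = (0.1000, 0.1900, 0.0300)

F = (-1.4000, 3.8000, -2.9000)
τ = (0.1000, 0.1900, 0.0300)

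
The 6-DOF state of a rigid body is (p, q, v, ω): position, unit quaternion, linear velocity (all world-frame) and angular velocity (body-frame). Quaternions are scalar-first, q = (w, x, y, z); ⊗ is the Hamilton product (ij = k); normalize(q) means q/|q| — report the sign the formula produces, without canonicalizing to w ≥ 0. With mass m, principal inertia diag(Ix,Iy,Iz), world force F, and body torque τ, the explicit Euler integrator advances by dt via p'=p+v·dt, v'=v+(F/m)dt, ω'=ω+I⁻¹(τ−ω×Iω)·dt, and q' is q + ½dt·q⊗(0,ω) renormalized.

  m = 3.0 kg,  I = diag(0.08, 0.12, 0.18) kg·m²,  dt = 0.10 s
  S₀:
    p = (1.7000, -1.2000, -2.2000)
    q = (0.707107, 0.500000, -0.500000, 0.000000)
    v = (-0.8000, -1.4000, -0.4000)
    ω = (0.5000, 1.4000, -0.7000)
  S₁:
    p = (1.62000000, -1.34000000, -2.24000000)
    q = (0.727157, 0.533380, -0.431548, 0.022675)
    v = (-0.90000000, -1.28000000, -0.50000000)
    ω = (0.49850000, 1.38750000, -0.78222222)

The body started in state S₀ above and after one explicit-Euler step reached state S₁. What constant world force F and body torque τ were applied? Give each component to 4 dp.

v₁ − v₀ = (-0.10000000, 0.12000000, -0.10000000)
applied force F = (-3.0000, 3.6000, -3.0000)
ω₁ − ω₀ = (-0.00150000, -0.01250000, -0.08222222)
precession coupling = (-0.0588, 0.0350, 0.0280)
τ = I·(Δω/dt) + ω₀×(Iω₀) = (-0.0600, 0.0200, -0.1200)

F = (-3.0000, 3.6000, -3.0000)
τ = (-0.0600, 0.0200, -0.1200)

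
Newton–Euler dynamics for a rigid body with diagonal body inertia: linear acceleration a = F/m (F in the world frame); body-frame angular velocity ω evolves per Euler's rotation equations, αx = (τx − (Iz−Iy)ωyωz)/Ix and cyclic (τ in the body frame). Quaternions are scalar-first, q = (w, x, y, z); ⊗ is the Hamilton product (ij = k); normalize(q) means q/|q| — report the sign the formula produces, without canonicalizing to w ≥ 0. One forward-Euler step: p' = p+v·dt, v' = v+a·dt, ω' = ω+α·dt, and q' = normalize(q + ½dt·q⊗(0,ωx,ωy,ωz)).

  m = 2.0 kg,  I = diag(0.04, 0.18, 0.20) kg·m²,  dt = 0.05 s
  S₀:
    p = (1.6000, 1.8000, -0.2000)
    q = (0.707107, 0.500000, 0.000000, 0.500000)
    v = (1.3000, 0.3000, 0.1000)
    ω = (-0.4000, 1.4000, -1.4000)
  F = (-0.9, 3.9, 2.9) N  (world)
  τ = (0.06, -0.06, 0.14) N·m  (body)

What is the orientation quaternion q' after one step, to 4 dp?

q' = (0.7287, 0.4748, 0.0372, 0.4921)

Hamilton product q⊗(0,ω) = (0.9000000, -0.9828428, 1.4899498, -0.2899498)
updated quaternion q' = (0.7287, 0.4748, 0.0372, 0.4921)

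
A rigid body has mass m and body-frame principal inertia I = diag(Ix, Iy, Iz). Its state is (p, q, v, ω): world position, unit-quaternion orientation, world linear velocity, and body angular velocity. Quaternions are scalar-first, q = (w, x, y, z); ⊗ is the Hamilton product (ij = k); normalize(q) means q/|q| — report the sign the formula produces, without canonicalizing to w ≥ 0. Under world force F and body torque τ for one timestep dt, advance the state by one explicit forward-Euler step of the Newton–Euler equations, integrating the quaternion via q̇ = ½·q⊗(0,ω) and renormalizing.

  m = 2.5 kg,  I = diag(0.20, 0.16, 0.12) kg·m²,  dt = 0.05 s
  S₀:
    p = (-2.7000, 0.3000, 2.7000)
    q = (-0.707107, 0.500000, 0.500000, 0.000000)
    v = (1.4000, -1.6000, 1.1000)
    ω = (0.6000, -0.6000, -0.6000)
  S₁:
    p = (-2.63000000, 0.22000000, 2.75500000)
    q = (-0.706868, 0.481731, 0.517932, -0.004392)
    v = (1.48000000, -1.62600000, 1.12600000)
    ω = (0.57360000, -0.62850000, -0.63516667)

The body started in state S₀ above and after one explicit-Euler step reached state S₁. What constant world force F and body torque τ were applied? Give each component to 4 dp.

rate change Δω = (-0.02640000, -0.02850000, -0.03516667)
precession coupling = (-0.0144, -0.0288, 0.0144)
applied torque τ = (-0.1200, -0.1200, -0.0700)
velocity change Δv = (0.08000000, -0.02600000, 0.02600000)
F = m·Δv/dt = (4.0000, -1.3000, 1.3000)

F = (4.0000, -1.3000, 1.3000)
τ = (-0.1200, -0.1200, -0.0700)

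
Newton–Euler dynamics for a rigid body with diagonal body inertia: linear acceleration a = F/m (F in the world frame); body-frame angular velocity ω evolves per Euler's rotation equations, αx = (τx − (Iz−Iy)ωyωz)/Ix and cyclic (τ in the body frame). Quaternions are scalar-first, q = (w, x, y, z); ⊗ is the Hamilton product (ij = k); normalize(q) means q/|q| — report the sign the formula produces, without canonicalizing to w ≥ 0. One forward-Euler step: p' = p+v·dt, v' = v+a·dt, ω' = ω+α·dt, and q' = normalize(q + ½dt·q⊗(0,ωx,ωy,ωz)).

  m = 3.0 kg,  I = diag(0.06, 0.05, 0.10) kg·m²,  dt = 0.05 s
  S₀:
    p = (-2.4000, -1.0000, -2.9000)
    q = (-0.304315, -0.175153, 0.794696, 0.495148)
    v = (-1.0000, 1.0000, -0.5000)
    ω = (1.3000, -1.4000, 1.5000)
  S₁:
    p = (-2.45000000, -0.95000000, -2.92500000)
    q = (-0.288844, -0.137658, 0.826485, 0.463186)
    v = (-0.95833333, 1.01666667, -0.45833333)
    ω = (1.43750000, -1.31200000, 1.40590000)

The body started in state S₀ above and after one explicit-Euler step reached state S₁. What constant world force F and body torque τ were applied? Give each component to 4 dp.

Δv = v₁−v₀ = (0.04166667, 0.01666667, 0.04166667)
applied force F = (2.5000, 1.0000, 2.5000)
Δω = ω₁−ω₀ = (0.13750000, 0.08800000, -0.09410000)
applied torque τ = (0.0600, 0.0100, -0.1700)

F = (2.5000, 1.0000, 2.5000)
τ = (0.0600, 0.0100, -0.1700)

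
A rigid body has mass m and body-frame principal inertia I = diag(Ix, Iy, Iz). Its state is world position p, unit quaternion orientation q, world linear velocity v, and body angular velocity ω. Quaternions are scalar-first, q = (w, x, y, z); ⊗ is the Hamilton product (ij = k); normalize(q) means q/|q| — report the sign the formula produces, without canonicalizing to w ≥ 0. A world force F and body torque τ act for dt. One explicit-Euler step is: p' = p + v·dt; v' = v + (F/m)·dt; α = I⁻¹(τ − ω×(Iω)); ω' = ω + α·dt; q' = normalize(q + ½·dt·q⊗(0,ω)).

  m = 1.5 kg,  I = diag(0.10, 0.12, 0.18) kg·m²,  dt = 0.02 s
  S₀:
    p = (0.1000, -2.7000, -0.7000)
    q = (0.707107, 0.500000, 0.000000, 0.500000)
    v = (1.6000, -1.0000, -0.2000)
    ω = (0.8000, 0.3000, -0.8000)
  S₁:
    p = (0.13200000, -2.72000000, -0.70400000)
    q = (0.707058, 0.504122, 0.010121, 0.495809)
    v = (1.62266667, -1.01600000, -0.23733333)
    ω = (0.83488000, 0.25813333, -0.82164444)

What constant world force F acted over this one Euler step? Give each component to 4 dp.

Δv = v₁−v₀ = (0.02266667, -0.01600000, -0.03733333)
m·(v₁−v₀)/dt = (1.7000, -1.2000, -2.8000)

F = (1.7000, -1.2000, -2.8000)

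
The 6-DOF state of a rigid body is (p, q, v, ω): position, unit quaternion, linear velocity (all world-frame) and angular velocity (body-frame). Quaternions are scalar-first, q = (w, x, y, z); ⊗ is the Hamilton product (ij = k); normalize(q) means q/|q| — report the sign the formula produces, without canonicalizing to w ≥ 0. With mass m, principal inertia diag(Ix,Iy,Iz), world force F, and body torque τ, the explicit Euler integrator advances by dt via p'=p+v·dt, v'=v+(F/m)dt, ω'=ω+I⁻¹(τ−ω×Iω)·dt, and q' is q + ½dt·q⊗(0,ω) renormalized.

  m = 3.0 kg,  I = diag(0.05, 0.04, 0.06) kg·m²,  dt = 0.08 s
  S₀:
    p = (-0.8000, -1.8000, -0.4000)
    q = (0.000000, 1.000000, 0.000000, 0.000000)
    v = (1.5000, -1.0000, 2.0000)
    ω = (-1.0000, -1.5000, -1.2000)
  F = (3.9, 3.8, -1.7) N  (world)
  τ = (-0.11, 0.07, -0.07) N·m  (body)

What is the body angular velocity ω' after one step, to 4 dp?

ω×(Iω) gyroscopic = (0.0360, -0.0120, -0.0150)
angular accel α = (-2.9200, 2.0500, -0.9167)
ω + α·dt = (-1.2336, -1.3360, -1.2733)

ω' = (-1.2336, -1.3360, -1.2733)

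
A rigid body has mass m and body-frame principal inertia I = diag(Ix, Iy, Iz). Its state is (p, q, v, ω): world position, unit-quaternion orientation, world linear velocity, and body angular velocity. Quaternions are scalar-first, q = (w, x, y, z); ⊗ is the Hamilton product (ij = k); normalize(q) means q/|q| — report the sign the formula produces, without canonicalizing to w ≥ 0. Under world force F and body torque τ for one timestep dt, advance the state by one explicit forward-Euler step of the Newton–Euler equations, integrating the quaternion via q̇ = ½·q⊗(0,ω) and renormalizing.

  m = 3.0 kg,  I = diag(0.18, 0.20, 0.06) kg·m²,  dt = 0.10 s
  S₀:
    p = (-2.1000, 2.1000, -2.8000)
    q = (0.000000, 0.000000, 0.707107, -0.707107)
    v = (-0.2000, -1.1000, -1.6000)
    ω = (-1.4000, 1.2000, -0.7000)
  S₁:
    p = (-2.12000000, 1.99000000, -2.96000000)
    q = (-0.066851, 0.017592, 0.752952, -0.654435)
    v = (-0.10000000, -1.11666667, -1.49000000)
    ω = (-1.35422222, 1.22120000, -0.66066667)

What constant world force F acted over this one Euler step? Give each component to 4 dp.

velocity change Δv = (0.10000000, -0.01666667, 0.11000000)
m·(v₁−v₀)/dt = (3.0000, -0.5000, 3.3000)

F = (3.0000, -0.5000, 3.3000)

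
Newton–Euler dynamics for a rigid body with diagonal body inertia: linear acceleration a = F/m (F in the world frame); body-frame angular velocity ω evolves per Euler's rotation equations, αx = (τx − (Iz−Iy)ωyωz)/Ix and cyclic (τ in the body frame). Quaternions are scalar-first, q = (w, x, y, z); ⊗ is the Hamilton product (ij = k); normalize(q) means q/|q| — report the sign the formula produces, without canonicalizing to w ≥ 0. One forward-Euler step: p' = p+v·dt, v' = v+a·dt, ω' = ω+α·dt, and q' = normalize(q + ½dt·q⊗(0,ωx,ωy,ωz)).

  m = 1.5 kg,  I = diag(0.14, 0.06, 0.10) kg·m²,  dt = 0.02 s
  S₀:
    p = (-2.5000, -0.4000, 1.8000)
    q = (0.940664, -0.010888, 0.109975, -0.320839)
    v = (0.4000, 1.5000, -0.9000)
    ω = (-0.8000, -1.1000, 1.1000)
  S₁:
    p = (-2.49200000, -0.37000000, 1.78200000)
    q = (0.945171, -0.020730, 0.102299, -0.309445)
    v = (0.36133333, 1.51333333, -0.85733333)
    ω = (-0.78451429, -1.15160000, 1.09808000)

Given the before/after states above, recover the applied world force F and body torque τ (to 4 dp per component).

v₁ − v₀ = (-0.03866667, 0.01333333, 0.04266667)
F = m·Δv/dt = (-2.9000, 1.0000, 3.2000)
ω₁ − ω₀ = (0.01548571, -0.05160000, -0.00192000)
ω₀×(Iω₀) = (-0.0484, -0.0352, -0.0704)
I·α + gyro = (0.0600, -0.1900, -0.0800)

F = (-2.9000, 1.0000, 3.2000)
τ = (0.0600, -0.1900, -0.0800)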